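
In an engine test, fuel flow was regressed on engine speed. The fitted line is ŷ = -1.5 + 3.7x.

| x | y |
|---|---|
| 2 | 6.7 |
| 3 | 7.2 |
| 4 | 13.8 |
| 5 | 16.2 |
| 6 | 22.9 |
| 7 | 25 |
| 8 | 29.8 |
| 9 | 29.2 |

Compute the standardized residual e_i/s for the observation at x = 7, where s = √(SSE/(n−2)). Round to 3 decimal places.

x=2: ŷ = -1.5 + 3.7·2 = 5.9; e = 6.7 − 5.9 = 0.8
x=3: ŷ = -1.5 + 3.7·3 = 9.6; e = 7.2 − 9.6 = -2.4
x=4: ŷ = -1.5 + 3.7·4 = 13.3; e = 13.8 − 13.3 = 0.5
x=5: ŷ = -1.5 + 3.7·5 = 17; e = 16.2 − 17 = -0.8
x=6: ŷ = -1.5 + 3.7·6 = 20.7; e = 22.9 − 20.7 = 2.2
x=7: ŷ = -1.5 + 3.7·7 = 24.4; e = 25 − 24.4 = 0.6
x=8: ŷ = -1.5 + 3.7·8 = 28.1; e = 29.8 − 28.1 = 1.7
x=9: ŷ = -1.5 + 3.7·9 = 31.8; e = 29.2 − 31.8 = -2.6
SSE = 0.64 + 5.76 + 0.25 + 0.64 + 4.84 + 0.36 + 2.89 + 6.76 = 22.14
s = √(22.14/6) = 1.92094
e/s = 0.6 / 1.92094 = 0.312

0.312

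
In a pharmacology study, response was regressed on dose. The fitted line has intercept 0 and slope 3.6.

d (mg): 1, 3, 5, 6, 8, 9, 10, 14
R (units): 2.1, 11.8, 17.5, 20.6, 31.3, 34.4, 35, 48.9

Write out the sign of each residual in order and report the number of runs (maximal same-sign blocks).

5 runs

d=1: R̂ = 3.6·1 = 3.6; e = 2.1 − 3.6 = -1.5
d=3: R̂ = 3.6·3 = 10.8; e = 11.8 − 10.8 = 1
d=5: R̂ = 3.6·5 = 18; e = 17.5 − 18 = -0.5
d=6: R̂ = 3.6·6 = 21.6; e = 20.6 − 21.6 = -1
d=8: R̂ = 3.6·8 = 28.8; e = 31.3 − 28.8 = 2.5
d=9: R̂ = 3.6·9 = 32.4; e = 34.4 − 32.4 = 2
d=10: R̂ = 3.6·10 = 36; e = 35 − 36 = -1
d=14: R̂ = 3.6·14 = 50.4; e = 48.9 − 50.4 = -1.5
Signs: − + − − + + − −
Runs: −×1, +×1, −×2, +×2, −×2 → 5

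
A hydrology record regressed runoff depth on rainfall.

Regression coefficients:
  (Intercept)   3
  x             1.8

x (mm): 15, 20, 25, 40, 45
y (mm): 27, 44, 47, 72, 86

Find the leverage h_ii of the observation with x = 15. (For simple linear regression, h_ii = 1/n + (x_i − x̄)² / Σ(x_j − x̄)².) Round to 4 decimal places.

x̄ = (15 + 20 + 25 + 40 + 45)/5 = 29
Σ(x − x̄)² = 196 + 81 + 16 + 121 + 256 = 670
h = 1/5 + (-14)²/670 = 0.2 + 0.292537 = 0.4925

h = 0.4925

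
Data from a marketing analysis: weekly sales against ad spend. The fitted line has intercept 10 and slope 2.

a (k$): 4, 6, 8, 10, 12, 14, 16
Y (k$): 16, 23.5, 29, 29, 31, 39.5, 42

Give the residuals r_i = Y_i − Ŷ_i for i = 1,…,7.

-2, 1.5, 3, -1, -3, 1.5, 0

a=4: Ŷ = 10 + 2·4 = 18; r = 16 − 18 = -2
a=6: Ŷ = 10 + 2·6 = 22; r = 23.5 − 22 = 1.5
a=8: Ŷ = 10 + 2·8 = 26; r = 29 − 26 = 3
a=10: Ŷ = 10 + 2·10 = 30; r = 29 − 30 = -1
a=12: Ŷ = 10 + 2·12 = 34; r = 31 − 34 = -3
a=14: Ŷ = 10 + 2·14 = 38; r = 39.5 − 38 = 1.5
a=16: Ŷ = 10 + 2·16 = 42; r = 42 − 42 = 0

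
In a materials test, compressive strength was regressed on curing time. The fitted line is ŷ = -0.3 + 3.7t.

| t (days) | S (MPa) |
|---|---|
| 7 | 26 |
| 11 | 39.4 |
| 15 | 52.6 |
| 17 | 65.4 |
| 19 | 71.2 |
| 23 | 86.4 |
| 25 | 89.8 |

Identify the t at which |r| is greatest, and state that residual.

t=7: ŷ = -0.3 + 3.7·7 = 25.6; r = 26 − 25.6 = 0.4
t=11: ŷ = -0.3 + 3.7·11 = 40.4; r = 39.4 − 40.4 = -1
t=15: ŷ = -0.3 + 3.7·15 = 55.2; r = 52.6 − 55.2 = -2.6
t=17: ŷ = -0.3 + 3.7·17 = 62.6; r = 65.4 − 62.6 = 2.8
t=19: ŷ = -0.3 + 3.7·19 = 70; r = 71.2 − 70 = 1.2
t=23: ŷ = -0.3 + 3.7·23 = 84.8; r = 86.4 − 84.8 = 1.6
t=25: ŷ = -0.3 + 3.7·25 = 92.2; r = 89.8 − 92.2 = -2.4
Largest |r| is 2.8 at t = 17, residual 2.8.

t = 17, r = 2.8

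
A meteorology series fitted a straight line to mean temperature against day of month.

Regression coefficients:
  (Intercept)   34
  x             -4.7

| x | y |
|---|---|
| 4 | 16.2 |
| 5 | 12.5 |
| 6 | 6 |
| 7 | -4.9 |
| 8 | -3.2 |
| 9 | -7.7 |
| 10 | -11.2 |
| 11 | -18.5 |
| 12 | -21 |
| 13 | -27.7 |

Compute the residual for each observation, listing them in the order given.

1, 2, 0.2, -6, 0.4, 0.6, 1.8, -0.8, 1.4, -0.6

x=4: ŷ = 34 − 4.7·4 = 15.2; e = 16.2 − 15.2 = 1
x=5: ŷ = 34 − 4.7·5 = 10.5; e = 12.5 − 10.5 = 2
x=6: ŷ = 34 − 4.7·6 = 5.8; e = 6 − 5.8 = 0.2
x=7: ŷ = 34 − 4.7·7 = 1.1; e = -4.9 − 1.1 = -6
x=8: ŷ = 34 − 4.7·8 = -3.6; e = -3.2 − (-3.6) = 0.4
x=9: ŷ = 34 − 4.7·9 = -8.3; e = -7.7 − (-8.3) = 0.6
x=10: ŷ = 34 − 4.7·10 = -13; e = -11.2 − (-13) = 1.8
x=11: ŷ = 34 − 4.7·11 = -17.7; e = -18.5 − (-17.7) = -0.8
x=12: ŷ = 34 − 4.7·12 = -22.4; e = -21 − (-22.4) = 1.4
x=13: ŷ = 34 − 4.7·13 = -27.1; e = -27.7 − (-27.1) = -0.6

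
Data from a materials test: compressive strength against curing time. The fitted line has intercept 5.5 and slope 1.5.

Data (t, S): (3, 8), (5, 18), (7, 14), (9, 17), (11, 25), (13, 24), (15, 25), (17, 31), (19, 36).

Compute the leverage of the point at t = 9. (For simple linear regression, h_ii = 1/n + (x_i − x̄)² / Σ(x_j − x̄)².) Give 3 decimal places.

h = 0.128

t̄ = (3 + 5 + 7 + 9 + 11 + 13 + 15 + 17 + 19)/9 = 11
Σ(t − t̄)² = 64 + 36 + 16 + 4 + 0 + 4 + 16 + 36 + 64 = 240
h = 1/9 + (-2)²/240 = 0.111111 + 0.0166667 = 0.128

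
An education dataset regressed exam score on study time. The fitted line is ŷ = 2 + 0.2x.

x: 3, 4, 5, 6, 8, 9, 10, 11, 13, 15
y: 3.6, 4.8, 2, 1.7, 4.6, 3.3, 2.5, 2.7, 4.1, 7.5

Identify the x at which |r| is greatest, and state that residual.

x=3: ŷ = 2 + 0.2·3 = 2.6; r = 3.6 − 2.6 = 1
x=4: ŷ = 2 + 0.2·4 = 2.8; r = 4.8 − 2.8 = 2
x=5: ŷ = 2 + 0.2·5 = 3; r = 2 − 3 = -1
x=6: ŷ = 2 + 0.2·6 = 3.2; r = 1.7 − 3.2 = -1.5
x=8: ŷ = 2 + 0.2·8 = 3.6; r = 4.6 − 3.6 = 1
x=9: ŷ = 2 + 0.2·9 = 3.8; r = 3.3 − 3.8 = -0.5
x=10: ŷ = 2 + 0.2·10 = 4; r = 2.5 − 4 = -1.5
x=11: ŷ = 2 + 0.2·11 = 4.2; r = 2.7 − 4.2 = -1.5
x=13: ŷ = 2 + 0.2·13 = 4.6; r = 4.1 − 4.6 = -0.5
x=15: ŷ = 2 + 0.2·15 = 5; r = 7.5 − 5 = 2.5
Largest |r| is 2.5 at x = 15, residual 2.5.

x = 15, r = 2.5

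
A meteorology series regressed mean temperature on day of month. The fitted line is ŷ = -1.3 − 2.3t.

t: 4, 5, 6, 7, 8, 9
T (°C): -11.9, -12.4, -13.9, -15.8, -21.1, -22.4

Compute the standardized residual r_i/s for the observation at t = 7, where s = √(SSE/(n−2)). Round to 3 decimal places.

t=4: ŷ = -1.3 − 2.3·4 = -10.5; r = -11.9 − (-10.5) = -1.4
t=5: ŷ = -1.3 − 2.3·5 = -12.8; r = -12.4 − (-12.8) = 0.4
t=6: ŷ = -1.3 − 2.3·6 = -15.1; r = -13.9 − (-15.1) = 1.2
t=7: ŷ = -1.3 − 2.3·7 = -17.4; r = -15.8 − (-17.4) = 1.6
t=8: ŷ = -1.3 − 2.3·8 = -19.7; r = -21.1 − (-19.7) = -1.4
t=9: ŷ = -1.3 − 2.3·9 = -22; r = -22.4 − (-22) = -0.4
SSE = 1.96 + 0.16 + 1.44 + 2.56 + 1.96 + 0.16 = 8.24
s = √(8.24/4) = 1.43527
r/s = 1.6 / 1.43527 = 1.115

1.115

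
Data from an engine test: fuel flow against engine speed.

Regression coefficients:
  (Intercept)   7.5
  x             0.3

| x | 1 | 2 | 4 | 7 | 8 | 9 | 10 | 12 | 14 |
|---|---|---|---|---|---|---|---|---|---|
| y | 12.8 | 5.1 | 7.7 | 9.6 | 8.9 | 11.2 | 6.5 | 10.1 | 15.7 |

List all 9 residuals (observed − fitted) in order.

x=1: ŷ = 7.5 + 0.3·1 = 7.8; e = 12.8 − 7.8 = 5
x=2: ŷ = 7.5 + 0.3·2 = 8.1; e = 5.1 − 8.1 = -3
x=4: ŷ = 7.5 + 0.3·4 = 8.7; e = 7.7 − 8.7 = -1
x=7: ŷ = 7.5 + 0.3·7 = 9.6; e = 9.6 − 9.6 = 0
x=8: ŷ = 7.5 + 0.3·8 = 9.9; e = 8.9 − 9.9 = -1
x=9: ŷ = 7.5 + 0.3·9 = 10.2; e = 11.2 − 10.2 = 1
x=10: ŷ = 7.5 + 0.3·10 = 10.5; e = 6.5 − 10.5 = -4
x=12: ŷ = 7.5 + 0.3·12 = 11.1; e = 10.1 − 11.1 = -1
x=14: ŷ = 7.5 + 0.3·14 = 11.7; e = 15.7 − 11.7 = 4

5, -3, -1, 0, -1, 1, -4, -1, 4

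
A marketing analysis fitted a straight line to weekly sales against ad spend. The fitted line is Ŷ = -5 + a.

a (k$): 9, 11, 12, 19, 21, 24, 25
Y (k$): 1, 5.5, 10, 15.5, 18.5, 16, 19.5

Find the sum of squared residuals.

a=9: Ŷ = -5 + 9 = 4; r = 1 − 4 = -3
a=11: Ŷ = -5 + 11 = 6; r = 5.5 − 6 = -0.5
a=12: Ŷ = -5 + 12 = 7; r = 10 − 7 = 3
a=19: Ŷ = -5 + 19 = 14; r = 15.5 − 14 = 1.5
a=21: Ŷ = -5 + 21 = 16; r = 18.5 − 16 = 2.5
a=24: Ŷ = -5 + 24 = 19; r = 16 − 19 = -3
a=25: Ŷ = -5 + 25 = 20; r = 19.5 − 20 = -0.5
SSE = 9 + 0.25 + 9 + 2.25 + 6.25 + 9 + 0.25 = 36

SSE = 36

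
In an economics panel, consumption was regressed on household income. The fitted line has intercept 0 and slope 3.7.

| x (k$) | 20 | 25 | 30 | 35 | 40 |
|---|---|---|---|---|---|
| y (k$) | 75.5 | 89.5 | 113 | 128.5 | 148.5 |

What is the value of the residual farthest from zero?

x=20: ŷ = 3.7·20 = 74; r = 75.5 − 74 = 1.5
x=25: ŷ = 3.7·25 = 92.5; r = 89.5 − 92.5 = -3
x=30: ŷ = 3.7·30 = 111; r = 113 − 111 = 2
x=35: ŷ = 3.7·35 = 129.5; r = 128.5 − 129.5 = -1
x=40: ŷ = 3.7·40 = 148; r = 148.5 − 148 = 0.5
Largest |r| is 3 at x = 25, residual -3.

r = -3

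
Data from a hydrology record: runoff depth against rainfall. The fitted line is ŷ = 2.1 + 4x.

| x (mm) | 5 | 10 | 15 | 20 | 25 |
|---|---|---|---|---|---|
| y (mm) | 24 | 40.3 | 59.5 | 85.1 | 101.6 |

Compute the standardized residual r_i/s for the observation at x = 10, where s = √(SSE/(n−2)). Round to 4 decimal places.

x=5: ŷ = 2.1 + 4·5 = 22.1; r = 24 − 22.1 = 1.9
x=10: ŷ = 2.1 + 4·10 = 42.1; r = 40.3 − 42.1 = -1.8
x=15: ŷ = 2.1 + 4·15 = 62.1; r = 59.5 − 62.1 = -2.6
x=20: ŷ = 2.1 + 4·20 = 82.1; r = 85.1 − 82.1 = 3
x=25: ŷ = 2.1 + 4·25 = 102.1; r = 101.6 − 102.1 = -0.5
SSE = 3.61 + 3.24 + 6.76 + 9 + 0.25 = 22.86
s = √(22.86/3) = 2.76043
r/s = -1.8 / 2.76043 = -0.6521

-0.6521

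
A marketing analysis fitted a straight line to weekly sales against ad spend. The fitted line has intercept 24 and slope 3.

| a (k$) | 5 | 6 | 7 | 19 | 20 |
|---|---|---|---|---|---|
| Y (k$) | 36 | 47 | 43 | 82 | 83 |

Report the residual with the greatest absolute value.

r = 5

a=5: ŷ = 24 + 3·5 = 39; r = 36 − 39 = -3
a=6: ŷ = 24 + 3·6 = 42; r = 47 − 42 = 5
a=7: ŷ = 24 + 3·7 = 45; r = 43 − 45 = -2
a=19: ŷ = 24 + 3·19 = 81; r = 82 − 81 = 1
a=20: ŷ = 24 + 3·20 = 84; r = 83 − 84 = -1
Largest |r| is 5 at a = 6, residual 5.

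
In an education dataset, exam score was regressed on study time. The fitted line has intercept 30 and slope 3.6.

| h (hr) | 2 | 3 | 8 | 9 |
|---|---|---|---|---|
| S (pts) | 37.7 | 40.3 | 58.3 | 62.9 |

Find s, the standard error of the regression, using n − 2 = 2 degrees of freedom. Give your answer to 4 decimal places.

h=2: Ŝ = 30 + 3.6·2 = 37.2; e = 37.7 − 37.2 = 0.5
h=3: Ŝ = 30 + 3.6·3 = 40.8; e = 40.3 − 40.8 = -0.5
h=8: Ŝ = 30 + 3.6·8 = 58.8; e = 58.3 − 58.8 = -0.5
h=9: Ŝ = 30 + 3.6·9 = 62.4; e = 62.9 − 62.4 = 0.5
SSE = 0.25 + 0.25 + 0.25 + 0.25 = 1
s = √(1/2) = √0.5 ≈ 0.7071

s = 0.7071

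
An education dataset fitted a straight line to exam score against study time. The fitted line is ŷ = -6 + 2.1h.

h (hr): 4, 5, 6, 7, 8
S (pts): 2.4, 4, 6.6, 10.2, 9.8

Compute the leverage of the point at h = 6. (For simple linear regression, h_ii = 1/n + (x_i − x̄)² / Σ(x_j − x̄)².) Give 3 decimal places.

h̄ = (4 + 5 + 6 + 7 + 8)/5 = 6
Σ(h − h̄)² = 4 + 1 + 0 + 1 + 4 = 10
h = 1/5 + (0)²/10 = 0.2 + 0 = 0.200

h = 0.200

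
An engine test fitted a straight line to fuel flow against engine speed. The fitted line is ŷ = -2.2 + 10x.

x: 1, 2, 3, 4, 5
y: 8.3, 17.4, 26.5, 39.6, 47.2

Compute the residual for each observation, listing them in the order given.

x=1: ŷ = -2.2 + 10·1 = 7.8; r = 8.3 − 7.8 = 0.5
x=2: ŷ = -2.2 + 10·2 = 17.8; r = 17.4 − 17.8 = -0.4
x=3: ŷ = -2.2 + 10·3 = 27.8; r = 26.5 − 27.8 = -1.3
x=4: ŷ = -2.2 + 10·4 = 37.8; r = 39.6 − 37.8 = 1.8
x=5: ŷ = -2.2 + 10·5 = 47.8; r = 47.2 − 47.8 = -0.6

0.5, -0.4, -1.3, 1.8, -0.6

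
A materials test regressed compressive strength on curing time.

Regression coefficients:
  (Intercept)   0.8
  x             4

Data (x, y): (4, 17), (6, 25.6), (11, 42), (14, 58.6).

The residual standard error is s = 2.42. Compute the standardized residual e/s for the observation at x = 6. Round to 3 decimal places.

0.331

ŷ = 0.8 + 4·6 = 24.8
e = 25.6 − 24.8 = 0.8
e/s = 0.8 / 2.42 = 0.331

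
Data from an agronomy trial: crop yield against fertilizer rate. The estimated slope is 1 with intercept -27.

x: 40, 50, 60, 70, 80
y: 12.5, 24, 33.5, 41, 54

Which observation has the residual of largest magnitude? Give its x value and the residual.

x=40: ŷ = -27 + 40 = 13; e = 12.5 − 13 = -0.5
x=50: ŷ = -27 + 50 = 23; e = 24 − 23 = 1
x=60: ŷ = -27 + 60 = 33; e = 33.5 − 33 = 0.5
x=70: ŷ = -27 + 70 = 43; e = 41 − 43 = -2
x=80: ŷ = -27 + 80 = 53; e = 54 − 53 = 1
Largest |e| is 2 at x = 70, residual -2.

x = 70, e = -2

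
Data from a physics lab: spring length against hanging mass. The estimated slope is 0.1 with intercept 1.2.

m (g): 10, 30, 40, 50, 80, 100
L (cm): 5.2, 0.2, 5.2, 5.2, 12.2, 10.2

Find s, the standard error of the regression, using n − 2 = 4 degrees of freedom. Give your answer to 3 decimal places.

m=10: L̂ = 1.2 + 0.1·10 = 2.2; r = 5.2 − 2.2 = 3
m=30: L̂ = 1.2 + 0.1·30 = 4.2; r = 0.2 − 4.2 = -4
m=40: L̂ = 1.2 + 0.1·40 = 5.2; r = 5.2 − 5.2 = 0
m=50: L̂ = 1.2 + 0.1·50 = 6.2; r = 5.2 − 6.2 = -1
m=80: L̂ = 1.2 + 0.1·80 = 9.2; r = 12.2 − 9.2 = 3
m=100: L̂ = 1.2 + 0.1·100 = 11.2; r = 10.2 − 11.2 = -1
SSE = 9 + 16 + 0 + 1 + 9 + 1 = 36
s = √(36/4) = √9 ≈ 3.000

s = 3.000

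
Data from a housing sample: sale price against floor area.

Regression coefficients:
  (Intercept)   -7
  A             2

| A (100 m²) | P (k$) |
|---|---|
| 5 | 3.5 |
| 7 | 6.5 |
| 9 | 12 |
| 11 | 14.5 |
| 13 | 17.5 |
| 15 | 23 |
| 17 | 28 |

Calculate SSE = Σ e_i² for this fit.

A=5: ŷ = -7 + 2·5 = 3; e = 3.5 − 3 = 0.5
A=7: ŷ = -7 + 2·7 = 7; e = 6.5 − 7 = -0.5
A=9: ŷ = -7 + 2·9 = 11; e = 12 − 11 = 1
A=11: ŷ = -7 + 2·11 = 15; e = 14.5 − 15 = -0.5
A=13: ŷ = -7 + 2·13 = 19; e = 17.5 − 19 = -1.5
A=15: ŷ = -7 + 2·15 = 23; e = 23 − 23 = 0
A=17: ŷ = -7 + 2·17 = 27; e = 28 − 27 = 1
SSE = 0.25 + 0.25 + 1 + 0.25 + 2.25 + 0 + 1 = 5

SSE = 5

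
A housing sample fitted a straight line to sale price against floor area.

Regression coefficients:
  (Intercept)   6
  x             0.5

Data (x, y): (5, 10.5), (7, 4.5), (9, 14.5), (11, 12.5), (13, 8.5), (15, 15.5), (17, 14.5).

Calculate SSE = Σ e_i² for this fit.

SSE = 66

x=5: ŷ = 6 + 0.5·5 = 8.5; e = 10.5 − 8.5 = 2
x=7: ŷ = 6 + 0.5·7 = 9.5; e = 4.5 − 9.5 = -5
x=9: ŷ = 6 + 0.5·9 = 10.5; e = 14.5 − 10.5 = 4
x=11: ŷ = 6 + 0.5·11 = 11.5; e = 12.5 − 11.5 = 1
x=13: ŷ = 6 + 0.5·13 = 12.5; e = 8.5 − 12.5 = -4
x=15: ŷ = 6 + 0.5·15 = 13.5; e = 15.5 − 13.5 = 2
x=17: ŷ = 6 + 0.5·17 = 14.5; e = 14.5 − 14.5 = 0
SSE = 4 + 25 + 16 + 1 + 16 + 4 + 0 = 66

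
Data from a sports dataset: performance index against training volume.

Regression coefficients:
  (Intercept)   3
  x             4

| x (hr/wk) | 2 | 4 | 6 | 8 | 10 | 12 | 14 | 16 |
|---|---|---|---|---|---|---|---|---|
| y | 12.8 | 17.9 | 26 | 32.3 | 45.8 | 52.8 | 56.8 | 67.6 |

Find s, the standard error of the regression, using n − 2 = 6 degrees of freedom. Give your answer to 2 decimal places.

s = 2.20

x=2: ŷ = 3 + 4·2 = 11; r = 12.8 − 11 = 1.8
x=4: ŷ = 3 + 4·4 = 19; r = 17.9 − 19 = -1.1
x=6: ŷ = 3 + 4·6 = 27; r = 26 − 27 = -1
x=8: ŷ = 3 + 4·8 = 35; r = 32.3 − 35 = -2.7
x=10: ŷ = 3 + 4·10 = 43; r = 45.8 − 43 = 2.8
x=12: ŷ = 3 + 4·12 = 51; r = 52.8 − 51 = 1.8
x=14: ŷ = 3 + 4·14 = 59; r = 56.8 − 59 = -2.2
x=16: ŷ = 3 + 4·16 = 67; r = 67.6 − 67 = 0.6
SSE = 3.24 + 1.21 + 1 + 7.29 + 7.84 + 3.24 + 4.84 + 0.36 = 29.02
s = √(29.02/6) = √4.83667 ≈ 2.20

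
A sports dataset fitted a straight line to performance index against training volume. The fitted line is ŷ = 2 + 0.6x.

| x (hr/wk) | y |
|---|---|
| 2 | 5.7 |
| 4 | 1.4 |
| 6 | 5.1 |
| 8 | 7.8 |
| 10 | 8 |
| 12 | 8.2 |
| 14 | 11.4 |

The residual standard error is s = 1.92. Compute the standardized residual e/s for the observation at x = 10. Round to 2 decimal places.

ŷ = 2 + 0.6·10 = 8
e = 8 − 8 = 0
e/s = 0 / 1.92 = 0.00

0.00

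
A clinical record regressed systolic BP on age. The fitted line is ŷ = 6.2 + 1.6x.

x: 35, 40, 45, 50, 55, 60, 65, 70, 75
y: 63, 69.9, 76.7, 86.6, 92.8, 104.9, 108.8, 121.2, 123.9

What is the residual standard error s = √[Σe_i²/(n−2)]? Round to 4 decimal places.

x=35: ŷ = 6.2 + 1.6·35 = 62.2; e = 63 − 62.2 = 0.8
x=40: ŷ = 6.2 + 1.6·40 = 70.2; e = 69.9 − 70.2 = -0.3
x=45: ŷ = 6.2 + 1.6·45 = 78.2; e = 76.7 − 78.2 = -1.5
x=50: ŷ = 6.2 + 1.6·50 = 86.2; e = 86.6 − 86.2 = 0.4
x=55: ŷ = 6.2 + 1.6·55 = 94.2; e = 92.8 − 94.2 = -1.4
x=60: ŷ = 6.2 + 1.6·60 = 102.2; e = 104.9 − 102.2 = 2.7
x=65: ŷ = 6.2 + 1.6·65 = 110.2; e = 108.8 − 110.2 = -1.4
x=70: ŷ = 6.2 + 1.6·70 = 118.2; e = 121.2 − 118.2 = 3
x=75: ŷ = 6.2 + 1.6·75 = 126.2; e = 123.9 − 126.2 = -2.3
SSE = 0.64 + 0.09 + 2.25 + 0.16 + 1.96 + 7.29 + 1.96 + 9 + 5.29 = 28.64
s = √(28.64/7) = √4.09143 ≈ 2.0227

s = 2.0227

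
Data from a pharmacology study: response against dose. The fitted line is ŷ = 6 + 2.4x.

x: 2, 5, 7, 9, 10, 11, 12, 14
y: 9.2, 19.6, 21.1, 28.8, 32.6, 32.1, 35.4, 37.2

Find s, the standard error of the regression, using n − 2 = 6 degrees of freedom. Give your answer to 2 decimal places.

s = 1.93

x=2: ŷ = 6 + 2.4·2 = 10.8; e = 9.2 − 10.8 = -1.6
x=5: ŷ = 6 + 2.4·5 = 18; e = 19.6 − 18 = 1.6
x=7: ŷ = 6 + 2.4·7 = 22.8; e = 21.1 − 22.8 = -1.7
x=9: ŷ = 6 + 2.4·9 = 27.6; e = 28.8 − 27.6 = 1.2
x=10: ŷ = 6 + 2.4·10 = 30; e = 32.6 − 30 = 2.6
x=11: ŷ = 6 + 2.4·11 = 32.4; e = 32.1 − 32.4 = -0.3
x=12: ŷ = 6 + 2.4·12 = 34.8; e = 35.4 − 34.8 = 0.6
x=14: ŷ = 6 + 2.4·14 = 39.6; e = 37.2 − 39.6 = -2.4
SSE = 2.56 + 2.56 + 2.89 + 1.44 + 6.76 + 0.09 + 0.36 + 5.76 = 22.42
s = √(22.42/6) = √3.73667 ≈ 1.93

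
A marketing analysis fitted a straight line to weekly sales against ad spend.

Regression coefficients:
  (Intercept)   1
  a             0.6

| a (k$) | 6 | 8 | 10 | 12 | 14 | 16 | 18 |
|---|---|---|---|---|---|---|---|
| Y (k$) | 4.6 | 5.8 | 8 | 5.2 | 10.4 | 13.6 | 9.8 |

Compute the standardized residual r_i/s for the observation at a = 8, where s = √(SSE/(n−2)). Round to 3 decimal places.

0.000

a=6: Ŷ = 1 + 0.6·6 = 4.6; r = 4.6 − 4.6 = 0
a=8: Ŷ = 1 + 0.6·8 = 5.8; r = 5.8 − 5.8 = 0
a=10: Ŷ = 1 + 0.6·10 = 7; r = 8 − 7 = 1
a=12: Ŷ = 1 + 0.6·12 = 8.2; r = 5.2 − 8.2 = -3
a=14: Ŷ = 1 + 0.6·14 = 9.4; r = 10.4 − 9.4 = 1
a=16: Ŷ = 1 + 0.6·16 = 10.6; r = 13.6 − 10.6 = 3
a=18: Ŷ = 1 + 0.6·18 = 11.8; r = 9.8 − 11.8 = -2
SSE = 0 + 0 + 1 + 9 + 1 + 9 + 4 = 24
s = √(24/5) = 2.19089
r/s = 0 / 2.19089 = 0.000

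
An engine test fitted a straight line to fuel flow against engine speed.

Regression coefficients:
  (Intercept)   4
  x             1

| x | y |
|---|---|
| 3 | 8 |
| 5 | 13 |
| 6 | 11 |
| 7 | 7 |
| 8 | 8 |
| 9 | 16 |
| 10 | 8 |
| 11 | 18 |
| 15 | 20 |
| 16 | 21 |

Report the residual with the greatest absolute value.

x=3: ŷ = 4 + 3 = 7; e = 8 − 7 = 1
x=5: ŷ = 4 + 5 = 9; e = 13 − 9 = 4
x=6: ŷ = 4 + 6 = 10; e = 11 − 10 = 1
x=7: ŷ = 4 + 7 = 11; e = 7 − 11 = -4
x=8: ŷ = 4 + 8 = 12; e = 8 − 12 = -4
x=9: ŷ = 4 + 9 = 13; e = 16 − 13 = 3
x=10: ŷ = 4 + 10 = 14; e = 8 − 14 = -6
x=11: ŷ = 4 + 11 = 15; e = 18 − 15 = 3
x=15: ŷ = 4 + 15 = 19; e = 20 − 19 = 1
x=16: ŷ = 4 + 16 = 20; e = 21 − 20 = 1
Largest |e| is 6 at x = 10, residual -6.

e = -6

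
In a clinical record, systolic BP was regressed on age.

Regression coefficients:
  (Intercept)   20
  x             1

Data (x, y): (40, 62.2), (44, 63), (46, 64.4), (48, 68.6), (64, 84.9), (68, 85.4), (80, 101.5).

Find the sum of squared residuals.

x=40: ŷ = 20 + 40 = 60; r = 62.2 − 60 = 2.2
x=44: ŷ = 20 + 44 = 64; r = 63 − 64 = -1
x=46: ŷ = 20 + 46 = 66; r = 64.4 − 66 = -1.6
x=48: ŷ = 20 + 48 = 68; r = 68.6 − 68 = 0.6
x=64: ŷ = 20 + 64 = 84; r = 84.9 − 84 = 0.9
x=68: ŷ = 20 + 68 = 88; r = 85.4 − 88 = -2.6
x=80: ŷ = 20 + 80 = 100; r = 101.5 − 100 = 1.5
SSE = 4.84 + 1 + 2.56 + 0.36 + 0.81 + 6.76 + 2.25 = 18.58

SSE = 18.58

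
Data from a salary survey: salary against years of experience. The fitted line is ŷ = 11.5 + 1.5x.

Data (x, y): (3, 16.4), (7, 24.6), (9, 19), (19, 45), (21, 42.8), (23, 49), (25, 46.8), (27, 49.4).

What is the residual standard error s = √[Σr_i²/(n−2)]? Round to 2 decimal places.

s = 3.84

x=3: ŷ = 11.5 + 1.5·3 = 16; r = 16.4 − 16 = 0.4
x=7: ŷ = 11.5 + 1.5·7 = 22; r = 24.6 − 22 = 2.6
x=9: ŷ = 11.5 + 1.5·9 = 25; r = 19 − 25 = -6
x=19: ŷ = 11.5 + 1.5·19 = 40; r = 45 − 40 = 5
x=21: ŷ = 11.5 + 1.5·21 = 43; r = 42.8 − 43 = -0.2
x=23: ŷ = 11.5 + 1.5·23 = 46; r = 49 − 46 = 3
x=25: ŷ = 11.5 + 1.5·25 = 49; r = 46.8 − 49 = -2.2
x=27: ŷ = 11.5 + 1.5·27 = 52; r = 49.4 − 52 = -2.6
SSE = 0.16 + 6.76 + 36 + 25 + 0.04 + 9 + 4.84 + 6.76 = 88.56
s = √(88.56/6) = √14.76 ≈ 3.84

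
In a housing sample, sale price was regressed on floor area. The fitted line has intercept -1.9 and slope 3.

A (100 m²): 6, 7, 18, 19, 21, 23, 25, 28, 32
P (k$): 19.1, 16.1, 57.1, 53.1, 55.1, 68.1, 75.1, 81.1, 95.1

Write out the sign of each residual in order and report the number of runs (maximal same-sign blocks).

7 runs

A=6: ŷ = -1.9 + 3·6 = 16.1; e = 19.1 − 16.1 = 3
A=7: ŷ = -1.9 + 3·7 = 19.1; e = 16.1 − 19.1 = -3
A=18: ŷ = -1.9 + 3·18 = 52.1; e = 57.1 − 52.1 = 5
A=19: ŷ = -1.9 + 3·19 = 55.1; e = 53.1 − 55.1 = -2
A=21: ŷ = -1.9 + 3·21 = 61.1; e = 55.1 − 61.1 = -6
A=23: ŷ = -1.9 + 3·23 = 67.1; e = 68.1 − 67.1 = 1
A=25: ŷ = -1.9 + 3·25 = 73.1; e = 75.1 − 73.1 = 2
A=28: ŷ = -1.9 + 3·28 = 82.1; e = 81.1 − 82.1 = -1
A=32: ŷ = -1.9 + 3·32 = 94.1; e = 95.1 − 94.1 = 1
Signs: + − + − − + + − +
Runs: +×1, −×1, +×1, −×2, +×2, −×1, +×1 → 7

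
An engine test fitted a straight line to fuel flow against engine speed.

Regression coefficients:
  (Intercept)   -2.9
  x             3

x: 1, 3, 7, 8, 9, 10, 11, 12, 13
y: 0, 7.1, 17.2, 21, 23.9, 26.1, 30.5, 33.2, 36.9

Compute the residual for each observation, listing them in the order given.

-0.1, 1, -0.9, -0.1, -0.2, -1, 0.4, 0.1, 0.8

x=1: ŷ = -2.9 + 3·1 = 0.1; e = 0 − 0.1 = -0.1
x=3: ŷ = -2.9 + 3·3 = 6.1; e = 7.1 − 6.1 = 1
x=7: ŷ = -2.9 + 3·7 = 18.1; e = 17.2 − 18.1 = -0.9
x=8: ŷ = -2.9 + 3·8 = 21.1; e = 21 − 21.1 = -0.1
x=9: ŷ = -2.9 + 3·9 = 24.1; e = 23.9 − 24.1 = -0.2
x=10: ŷ = -2.9 + 3·10 = 27.1; e = 26.1 − 27.1 = -1
x=11: ŷ = -2.9 + 3·11 = 30.1; e = 30.5 − 30.1 = 0.4
x=12: ŷ = -2.9 + 3·12 = 33.1; e = 33.2 − 33.1 = 0.1
x=13: ŷ = -2.9 + 3·13 = 36.1; e = 36.9 − 36.1 = 0.8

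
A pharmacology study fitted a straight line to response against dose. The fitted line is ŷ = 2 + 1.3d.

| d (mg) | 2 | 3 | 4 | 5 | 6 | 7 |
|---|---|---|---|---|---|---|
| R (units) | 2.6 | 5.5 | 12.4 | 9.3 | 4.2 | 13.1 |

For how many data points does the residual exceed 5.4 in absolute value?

d=2: ŷ = 2 + 1.3·2 = 4.6; e = 2.6 − 4.6 = -2
d=3: ŷ = 2 + 1.3·3 = 5.9; e = 5.5 − 5.9 = -0.4
d=4: ŷ = 2 + 1.3·4 = 7.2; e = 12.4 − 7.2 = 5.2
d=5: ŷ = 2 + 1.3·5 = 8.5; e = 9.3 − 8.5 = 0.8
d=6: ŷ = 2 + 1.3·6 = 9.8; e = 4.2 − 9.8 = -5.6
d=7: ŷ = 2 + 1.3·7 = 11.1; e = 13.1 − 11.1 = 2
|e| > 5.4: d=6 (|e|=5.6) → 1

1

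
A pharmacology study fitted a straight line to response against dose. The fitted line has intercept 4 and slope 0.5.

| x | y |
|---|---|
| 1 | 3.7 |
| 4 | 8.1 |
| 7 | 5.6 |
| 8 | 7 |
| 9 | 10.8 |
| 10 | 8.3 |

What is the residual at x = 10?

e = -0.7

ŷ = 4 + 0.5·10 = 9
e = 8.3 − 9 = -0.7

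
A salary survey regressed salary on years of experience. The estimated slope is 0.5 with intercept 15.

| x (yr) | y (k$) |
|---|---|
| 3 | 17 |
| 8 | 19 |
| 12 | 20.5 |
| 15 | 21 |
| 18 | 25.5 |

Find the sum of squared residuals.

x=3: ŷ = 15 + 0.5·3 = 16.5; r = 17 − 16.5 = 0.5
x=8: ŷ = 15 + 0.5·8 = 19; r = 19 − 19 = 0
x=12: ŷ = 15 + 0.5·12 = 21; r = 20.5 − 21 = -0.5
x=15: ŷ = 15 + 0.5·15 = 22.5; r = 21 − 22.5 = -1.5
x=18: ŷ = 15 + 0.5·18 = 24; r = 25.5 − 24 = 1.5
SSE = 0.25 + 0 + 0.25 + 2.25 + 2.25 = 5

SSE = 5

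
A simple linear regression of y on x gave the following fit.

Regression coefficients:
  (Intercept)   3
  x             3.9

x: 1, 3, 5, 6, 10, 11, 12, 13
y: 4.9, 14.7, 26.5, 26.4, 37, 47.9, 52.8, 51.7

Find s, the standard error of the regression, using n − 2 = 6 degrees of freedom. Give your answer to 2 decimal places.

s = 3.21

x=1: ŷ = 3 + 3.9·1 = 6.9; r = 4.9 − 6.9 = -2
x=3: ŷ = 3 + 3.9·3 = 14.7; r = 14.7 − 14.7 = 0
x=5: ŷ = 3 + 3.9·5 = 22.5; r = 26.5 − 22.5 = 4
x=6: ŷ = 3 + 3.9·6 = 26.4; r = 26.4 − 26.4 = 0
x=10: ŷ = 3 + 3.9·10 = 42; r = 37 − 42 = -5
x=11: ŷ = 3 + 3.9·11 = 45.9; r = 47.9 − 45.9 = 2
x=12: ŷ = 3 + 3.9·12 = 49.8; r = 52.8 − 49.8 = 3
x=13: ŷ = 3 + 3.9·13 = 53.7; r = 51.7 − 53.7 = -2
SSE = 4 + 0 + 16 + 0 + 25 + 4 + 9 + 4 = 62
s = √(62/6) = √10.3333 ≈ 3.21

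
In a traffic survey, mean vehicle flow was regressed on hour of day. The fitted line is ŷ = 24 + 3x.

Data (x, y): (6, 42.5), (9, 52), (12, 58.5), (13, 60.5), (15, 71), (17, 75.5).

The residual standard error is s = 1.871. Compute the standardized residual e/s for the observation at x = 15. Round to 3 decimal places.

ŷ = 24 + 3·15 = 69
e = 71 − 69 = 2
e/s = 2 / 1.871 = 1.069

1.069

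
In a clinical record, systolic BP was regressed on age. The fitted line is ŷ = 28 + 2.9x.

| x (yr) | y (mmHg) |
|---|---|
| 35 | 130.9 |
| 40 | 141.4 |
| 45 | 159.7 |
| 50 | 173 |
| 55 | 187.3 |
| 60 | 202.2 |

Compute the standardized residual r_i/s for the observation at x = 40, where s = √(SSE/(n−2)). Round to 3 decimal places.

-1.625

x=35: ŷ = 28 + 2.9·35 = 129.5; r = 130.9 − 129.5 = 1.4
x=40: ŷ = 28 + 2.9·40 = 144; r = 141.4 − 144 = -2.6
x=45: ŷ = 28 + 2.9·45 = 158.5; r = 159.7 − 158.5 = 1.2
x=50: ŷ = 28 + 2.9·50 = 173; r = 173 − 173 = 0
x=55: ŷ = 28 + 2.9·55 = 187.5; r = 187.3 − 187.5 = -0.2
x=60: ŷ = 28 + 2.9·60 = 202; r = 202.2 − 202 = 0.2
SSE = 1.96 + 6.76 + 1.44 + 0 + 0.04 + 0.04 = 10.24
s = √(10.24/4) = 1.6
r/s = -2.6 / 1.6 = -1.625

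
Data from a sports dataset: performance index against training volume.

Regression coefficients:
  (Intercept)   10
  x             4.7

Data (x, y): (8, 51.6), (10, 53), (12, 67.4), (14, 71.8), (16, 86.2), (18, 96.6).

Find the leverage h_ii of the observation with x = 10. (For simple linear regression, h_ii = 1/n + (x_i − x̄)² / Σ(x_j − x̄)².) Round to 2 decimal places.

x̄ = (8 + 10 + 12 + 14 + 16 + 18)/6 = 13
Σ(x − x̄)² = 25 + 9 + 1 + 1 + 9 + 25 = 70
h = 1/6 + (-3)²/70 = 0.166667 + 0.128571 = 0.30

h = 0.30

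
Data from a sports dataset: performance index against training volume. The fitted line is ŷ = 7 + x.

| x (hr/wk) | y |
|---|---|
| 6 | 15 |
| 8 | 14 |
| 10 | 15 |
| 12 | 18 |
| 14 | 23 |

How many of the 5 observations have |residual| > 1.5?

3

x=6: ŷ = 7 + 6 = 13; r = 15 − 13 = 2
x=8: ŷ = 7 + 8 = 15; r = 14 − 15 = -1
x=10: ŷ = 7 + 10 = 17; r = 15 − 17 = -2
x=12: ŷ = 7 + 12 = 19; r = 18 − 19 = -1
x=14: ŷ = 7 + 14 = 21; r = 23 − 21 = 2
|r| > 1.5: x=6 (|r|=2), x=10 (|r|=2), x=14 (|r|=2) → 3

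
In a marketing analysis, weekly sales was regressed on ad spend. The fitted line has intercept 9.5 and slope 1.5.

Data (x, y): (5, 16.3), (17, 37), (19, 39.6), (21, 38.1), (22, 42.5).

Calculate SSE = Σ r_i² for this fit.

SSE = 15.46

x=5: ŷ = 9.5 + 1.5·5 = 17; r = 16.3 − 17 = -0.7
x=17: ŷ = 9.5 + 1.5·17 = 35; r = 37 − 35 = 2
x=19: ŷ = 9.5 + 1.5·19 = 38; r = 39.6 − 38 = 1.6
x=21: ŷ = 9.5 + 1.5·21 = 41; r = 38.1 − 41 = -2.9
x=22: ŷ = 9.5 + 1.5·22 = 42.5; r = 42.5 − 42.5 = 0
SSE = 0.49 + 4 + 2.56 + 8.41 + 0 = 15.46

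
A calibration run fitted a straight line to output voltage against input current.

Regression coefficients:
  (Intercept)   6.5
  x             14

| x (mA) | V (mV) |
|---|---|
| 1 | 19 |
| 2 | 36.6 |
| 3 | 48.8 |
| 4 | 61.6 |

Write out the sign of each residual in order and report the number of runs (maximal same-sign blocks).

x=1: ŷ = 6.5 + 14·1 = 20.5; e = 19 − 20.5 = -1.5
x=2: ŷ = 6.5 + 14·2 = 34.5; e = 36.6 − 34.5 = 2.1
x=3: ŷ = 6.5 + 14·3 = 48.5; e = 48.8 − 48.5 = 0.3
x=4: ŷ = 6.5 + 14·4 = 62.5; e = 61.6 − 62.5 = -0.9
Signs: − + + −
Runs: −×1, +×2, −×1 → 3

3 runs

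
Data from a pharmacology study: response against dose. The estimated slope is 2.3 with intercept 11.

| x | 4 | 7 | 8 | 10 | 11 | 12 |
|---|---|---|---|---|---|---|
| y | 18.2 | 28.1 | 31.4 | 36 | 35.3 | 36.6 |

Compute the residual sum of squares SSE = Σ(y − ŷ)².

x=4: ŷ = 11 + 2.3·4 = 20.2; e = 18.2 − 20.2 = -2
x=7: ŷ = 11 + 2.3·7 = 27.1; e = 28.1 − 27.1 = 1
x=8: ŷ = 11 + 2.3·8 = 29.4; e = 31.4 − 29.4 = 2
x=10: ŷ = 11 + 2.3·10 = 34; e = 36 − 34 = 2
x=11: ŷ = 11 + 2.3·11 = 36.3; e = 35.3 − 36.3 = -1
x=12: ŷ = 11 + 2.3·12 = 38.6; e = 36.6 − 38.6 = -2
SSE = 4 + 1 + 4 + 4 + 1 + 4 = 18

SSE = 18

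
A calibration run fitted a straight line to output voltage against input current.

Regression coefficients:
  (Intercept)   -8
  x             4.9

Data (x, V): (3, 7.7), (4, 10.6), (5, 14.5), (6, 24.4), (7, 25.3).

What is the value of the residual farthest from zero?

x=3: V̂ = -8 + 4.9·3 = 6.7; e = 7.7 − 6.7 = 1
x=4: V̂ = -8 + 4.9·4 = 11.6; e = 10.6 − 11.6 = -1
x=5: V̂ = -8 + 4.9·5 = 16.5; e = 14.5 − 16.5 = -2
x=6: V̂ = -8 + 4.9·6 = 21.4; e = 24.4 − 21.4 = 3
x=7: V̂ = -8 + 4.9·7 = 26.3; e = 25.3 − 26.3 = -1
Largest |e| is 3 at x = 6, residual 3.

e = 3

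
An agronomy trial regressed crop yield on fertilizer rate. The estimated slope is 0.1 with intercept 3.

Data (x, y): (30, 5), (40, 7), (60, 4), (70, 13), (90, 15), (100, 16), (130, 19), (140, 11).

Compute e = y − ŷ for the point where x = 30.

e = -1

ŷ = 3 + 0.1·30 = 6
e = 5 − 6 = -1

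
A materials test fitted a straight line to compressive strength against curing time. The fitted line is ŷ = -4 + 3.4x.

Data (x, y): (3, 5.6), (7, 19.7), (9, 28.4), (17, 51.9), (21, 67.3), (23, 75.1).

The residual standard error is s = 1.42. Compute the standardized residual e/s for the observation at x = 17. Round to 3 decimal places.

ŷ = -4 + 3.4·17 = 53.8
e = 51.9 − 53.8 = -1.9
e/s = -1.9 / 1.42 = -1.338

-1.338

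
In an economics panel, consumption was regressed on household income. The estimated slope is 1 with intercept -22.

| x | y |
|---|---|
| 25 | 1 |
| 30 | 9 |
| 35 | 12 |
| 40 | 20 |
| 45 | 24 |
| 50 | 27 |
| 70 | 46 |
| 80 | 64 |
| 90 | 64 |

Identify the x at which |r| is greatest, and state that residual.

x=25: ŷ = -22 + 25 = 3; r = 1 − 3 = -2
x=30: ŷ = -22 + 30 = 8; r = 9 − 8 = 1
x=35: ŷ = -22 + 35 = 13; r = 12 − 13 = -1
x=40: ŷ = -22 + 40 = 18; r = 20 − 18 = 2
x=45: ŷ = -22 + 45 = 23; r = 24 − 23 = 1
x=50: ŷ = -22 + 50 = 28; r = 27 − 28 = -1
x=70: ŷ = -22 + 70 = 48; r = 46 − 48 = -2
x=80: ŷ = -22 + 80 = 58; r = 64 − 58 = 6
x=90: ŷ = -22 + 90 = 68; r = 64 − 68 = -4
Largest |r| is 6 at x = 80, residual 6.

x = 80, r = 6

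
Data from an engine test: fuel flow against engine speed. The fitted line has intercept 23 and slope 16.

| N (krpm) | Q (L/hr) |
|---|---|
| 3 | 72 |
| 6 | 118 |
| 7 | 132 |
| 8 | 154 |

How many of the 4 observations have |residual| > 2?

N=3: ŷ = 23 + 16·3 = 71; r = 72 − 71 = 1
N=6: ŷ = 23 + 16·6 = 119; r = 118 − 119 = -1
N=7: ŷ = 23 + 16·7 = 135; r = 132 − 135 = -3
N=8: ŷ = 23 + 16·8 = 151; r = 154 − 151 = 3
|r| > 2: N=7 (|r|=3), N=8 (|r|=3) → 2

2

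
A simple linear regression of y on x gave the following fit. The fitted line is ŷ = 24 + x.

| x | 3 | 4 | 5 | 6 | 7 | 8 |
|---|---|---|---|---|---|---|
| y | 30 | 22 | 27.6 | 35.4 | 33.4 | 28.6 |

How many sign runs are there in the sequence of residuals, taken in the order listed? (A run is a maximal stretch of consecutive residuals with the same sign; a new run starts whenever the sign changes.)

x=3: ŷ = 24 + 3 = 27; r = 30 − 27 = 3
x=4: ŷ = 24 + 4 = 28; r = 22 − 28 = -6
x=5: ŷ = 24 + 5 = 29; r = 27.6 − 29 = -1.4
x=6: ŷ = 24 + 6 = 30; r = 35.4 − 30 = 5.4
x=7: ŷ = 24 + 7 = 31; r = 33.4 − 31 = 2.4
x=8: ŷ = 24 + 8 = 32; r = 28.6 − 32 = -3.4
Signs: + − − + + −
Runs: +×1, −×2, +×2, −×1 → 4

4 runs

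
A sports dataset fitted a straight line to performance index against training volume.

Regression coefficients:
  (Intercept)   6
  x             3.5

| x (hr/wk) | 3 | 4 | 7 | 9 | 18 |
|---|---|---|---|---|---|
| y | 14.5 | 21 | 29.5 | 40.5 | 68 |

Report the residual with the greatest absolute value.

x=3: ŷ = 6 + 3.5·3 = 16.5; e = 14.5 − 16.5 = -2
x=4: ŷ = 6 + 3.5·4 = 20; e = 21 − 20 = 1
x=7: ŷ = 6 + 3.5·7 = 30.5; e = 29.5 − 30.5 = -1
x=9: ŷ = 6 + 3.5·9 = 37.5; e = 40.5 − 37.5 = 3
x=18: ŷ = 6 + 3.5·18 = 69; e = 68 − 69 = -1
Largest |e| is 3 at x = 9, residual 3.

e = 3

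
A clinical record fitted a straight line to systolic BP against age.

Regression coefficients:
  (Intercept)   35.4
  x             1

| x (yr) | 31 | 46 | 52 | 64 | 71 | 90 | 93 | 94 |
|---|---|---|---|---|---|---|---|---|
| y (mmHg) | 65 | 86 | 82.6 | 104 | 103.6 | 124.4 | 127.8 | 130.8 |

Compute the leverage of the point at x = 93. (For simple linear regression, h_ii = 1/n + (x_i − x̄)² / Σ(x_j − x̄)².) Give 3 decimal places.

h = 0.289

x̄ = (31 + 46 + 52 + 64 + 71 + 90 + 93 + 94)/8 = 67.625
Σ(x − x̄)² = 1341.39 + 467.641 + 244.141 + 13.1406 + 11.3906 + 500.641 + 643.891 + 695.641 = 3917.88
h = 1/8 + (25.375)²/3917.88 = 0.125 + 0.164347 = 0.289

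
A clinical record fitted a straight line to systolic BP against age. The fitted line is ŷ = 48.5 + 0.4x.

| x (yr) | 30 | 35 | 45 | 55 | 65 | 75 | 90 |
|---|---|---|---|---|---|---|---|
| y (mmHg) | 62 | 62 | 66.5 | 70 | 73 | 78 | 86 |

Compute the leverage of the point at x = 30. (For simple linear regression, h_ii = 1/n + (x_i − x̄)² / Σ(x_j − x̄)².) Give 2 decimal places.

x̄ = (30 + 35 + 45 + 55 + 65 + 75 + 90)/7 = 56.4286
Σ(x − x̄)² = 698.469 + 459.184 + 130.612 + 2.04082 + 73.4694 + 344.898 + 1127.04 = 2835.71
h = 1/7 + (-26.4286)²/2835.71 = 0.142857 + 0.246312 = 0.39

h = 0.39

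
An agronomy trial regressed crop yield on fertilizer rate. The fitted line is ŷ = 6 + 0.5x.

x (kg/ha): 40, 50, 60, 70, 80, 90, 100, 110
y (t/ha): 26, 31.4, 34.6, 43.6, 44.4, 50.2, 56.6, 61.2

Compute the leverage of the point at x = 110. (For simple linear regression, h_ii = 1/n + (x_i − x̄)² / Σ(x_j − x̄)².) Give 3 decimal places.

x̄ = (40 + 50 + 60 + 70 + 80 + 90 + 100 + 110)/8 = 75
Σ(x − x̄)² = 1225 + 625 + 225 + 25 + 25 + 225 + 625 + 1225 = 4200
h = 1/8 + (35)²/4200 = 0.125 + 0.291667 = 0.417

h = 0.417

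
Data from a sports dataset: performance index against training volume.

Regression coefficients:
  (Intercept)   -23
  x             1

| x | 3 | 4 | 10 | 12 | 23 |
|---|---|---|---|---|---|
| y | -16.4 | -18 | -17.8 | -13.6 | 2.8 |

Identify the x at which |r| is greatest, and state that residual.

x=3: ŷ = -23 + 3 = -20; r = -16.4 − (-20) = 3.6
x=4: ŷ = -23 + 4 = -19; r = -18 − (-19) = 1
x=10: ŷ = -23 + 10 = -13; r = -17.8 − (-13) = -4.8
x=12: ŷ = -23 + 12 = -11; r = -13.6 − (-11) = -2.6
x=23: ŷ = -23 + 23 = 0; r = 2.8 − 0 = 2.8
Largest |r| is 4.8 at x = 10, residual -4.8.

x = 10, r = -4.8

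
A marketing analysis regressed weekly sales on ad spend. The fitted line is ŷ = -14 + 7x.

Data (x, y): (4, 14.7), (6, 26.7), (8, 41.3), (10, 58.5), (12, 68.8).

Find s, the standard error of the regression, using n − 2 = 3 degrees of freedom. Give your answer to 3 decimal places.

x=4: ŷ = -14 + 7·4 = 14; r = 14.7 − 14 = 0.7
x=6: ŷ = -14 + 7·6 = 28; r = 26.7 − 28 = -1.3
x=8: ŷ = -14 + 7·8 = 42; r = 41.3 − 42 = -0.7
x=10: ŷ = -14 + 7·10 = 56; r = 58.5 − 56 = 2.5
x=12: ŷ = -14 + 7·12 = 70; r = 68.8 − 70 = -1.2
SSE = 0.49 + 1.69 + 0.49 + 6.25 + 1.44 = 10.36
s = √(10.36/3) = √3.45333 ≈ 1.858

s = 1.858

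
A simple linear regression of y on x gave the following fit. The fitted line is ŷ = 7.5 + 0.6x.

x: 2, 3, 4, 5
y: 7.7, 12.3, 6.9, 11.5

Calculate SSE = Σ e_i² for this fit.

x=2: ŷ = 7.5 + 0.6·2 = 8.7; e = 7.7 − 8.7 = -1
x=3: ŷ = 7.5 + 0.6·3 = 9.3; e = 12.3 − 9.3 = 3
x=4: ŷ = 7.5 + 0.6·4 = 9.9; e = 6.9 − 9.9 = -3
x=5: ŷ = 7.5 + 0.6·5 = 10.5; e = 11.5 − 10.5 = 1
SSE = 1 + 9 + 9 + 1 = 20

SSE = 20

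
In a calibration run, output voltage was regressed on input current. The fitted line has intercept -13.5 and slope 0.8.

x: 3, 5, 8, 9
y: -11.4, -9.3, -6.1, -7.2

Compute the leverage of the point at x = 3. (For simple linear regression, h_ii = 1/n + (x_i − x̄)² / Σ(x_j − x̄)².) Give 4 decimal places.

x̄ = (3 + 5 + 8 + 9)/4 = 6.25
Σ(x − x̄)² = 10.5625 + 1.5625 + 3.0625 + 7.5625 = 22.75
h = 1/4 + (-3.25)²/22.75 = 0.25 + 0.464286 = 0.7143

h = 0.7143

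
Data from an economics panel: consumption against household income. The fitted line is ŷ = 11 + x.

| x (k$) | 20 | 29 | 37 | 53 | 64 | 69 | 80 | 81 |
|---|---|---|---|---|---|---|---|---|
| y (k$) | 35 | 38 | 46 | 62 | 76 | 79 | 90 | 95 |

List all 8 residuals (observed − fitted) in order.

4, -2, -2, -2, 1, -1, -1, 3

x=20: ŷ = 11 + 20 = 31; r = 35 − 31 = 4
x=29: ŷ = 11 + 29 = 40; r = 38 − 40 = -2
x=37: ŷ = 11 + 37 = 48; r = 46 − 48 = -2
x=53: ŷ = 11 + 53 = 64; r = 62 − 64 = -2
x=64: ŷ = 11 + 64 = 75; r = 76 − 75 = 1
x=69: ŷ = 11 + 69 = 80; r = 79 − 80 = -1
x=80: ŷ = 11 + 80 = 91; r = 90 − 91 = -1
x=81: ŷ = 11 + 81 = 92; r = 95 − 92 = 3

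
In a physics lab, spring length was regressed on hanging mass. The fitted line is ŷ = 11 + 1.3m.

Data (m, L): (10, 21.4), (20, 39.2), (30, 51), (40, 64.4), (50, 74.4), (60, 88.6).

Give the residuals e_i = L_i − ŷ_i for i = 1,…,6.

-2.6, 2.2, 1, 1.4, -1.6, -0.4

m=10: ŷ = 11 + 1.3·10 = 24; e = 21.4 − 24 = -2.6
m=20: ŷ = 11 + 1.3·20 = 37; e = 39.2 − 37 = 2.2
m=30: ŷ = 11 + 1.3·30 = 50; e = 51 − 50 = 1
m=40: ŷ = 11 + 1.3·40 = 63; e = 64.4 − 63 = 1.4
m=50: ŷ = 11 + 1.3·50 = 76; e = 74.4 − 76 = -1.6
m=60: ŷ = 11 + 1.3·60 = 89; e = 88.6 − 89 = -0.4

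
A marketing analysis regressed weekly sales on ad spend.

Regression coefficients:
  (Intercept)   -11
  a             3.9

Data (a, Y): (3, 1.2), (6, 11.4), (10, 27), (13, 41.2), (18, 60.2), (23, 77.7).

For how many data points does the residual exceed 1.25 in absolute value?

a=3: Ŷ = -11 + 3.9·3 = 0.7; r = 1.2 − 0.7 = 0.5
a=6: Ŷ = -11 + 3.9·6 = 12.4; r = 11.4 − 12.4 = -1
a=10: Ŷ = -11 + 3.9·10 = 28; r = 27 − 28 = -1
a=13: Ŷ = -11 + 3.9·13 = 39.7; r = 41.2 − 39.7 = 1.5
a=18: Ŷ = -11 + 3.9·18 = 59.2; r = 60.2 − 59.2 = 1
a=23: Ŷ = -11 + 3.9·23 = 78.7; r = 77.7 − 78.7 = -1
|r| > 1.25: a=13 (|r|=1.5) → 1

1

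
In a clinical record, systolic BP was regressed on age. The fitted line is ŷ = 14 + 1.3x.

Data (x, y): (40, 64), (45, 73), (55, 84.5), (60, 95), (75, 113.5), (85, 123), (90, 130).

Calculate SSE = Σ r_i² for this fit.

SSE = 21.5

x=40: ŷ = 14 + 1.3·40 = 66; r = 64 − 66 = -2
x=45: ŷ = 14 + 1.3·45 = 72.5; r = 73 − 72.5 = 0.5
x=55: ŷ = 14 + 1.3·55 = 85.5; r = 84.5 − 85.5 = -1
x=60: ŷ = 14 + 1.3·60 = 92; r = 95 − 92 = 3
x=75: ŷ = 14 + 1.3·75 = 111.5; r = 113.5 − 111.5 = 2
x=85: ŷ = 14 + 1.3·85 = 124.5; r = 123 − 124.5 = -1.5
x=90: ŷ = 14 + 1.3·90 = 131; r = 130 − 131 = -1
SSE = 4 + 0.25 + 1 + 9 + 4 + 2.25 + 1 = 21.5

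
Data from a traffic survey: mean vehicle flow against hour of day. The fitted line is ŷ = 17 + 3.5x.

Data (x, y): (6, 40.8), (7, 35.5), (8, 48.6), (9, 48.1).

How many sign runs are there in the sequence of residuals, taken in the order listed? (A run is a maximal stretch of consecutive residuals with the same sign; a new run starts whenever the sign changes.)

4 runs

x=6: ŷ = 17 + 3.5·6 = 38; e = 40.8 − 38 = 2.8
x=7: ŷ = 17 + 3.5·7 = 41.5; e = 35.5 − 41.5 = -6
x=8: ŷ = 17 + 3.5·8 = 45; e = 48.6 − 45 = 3.6
x=9: ŷ = 17 + 3.5·9 = 48.5; e = 48.1 − 48.5 = -0.4
Signs: + − + −
Runs: +×1, −×1, +×1, −×1 → 4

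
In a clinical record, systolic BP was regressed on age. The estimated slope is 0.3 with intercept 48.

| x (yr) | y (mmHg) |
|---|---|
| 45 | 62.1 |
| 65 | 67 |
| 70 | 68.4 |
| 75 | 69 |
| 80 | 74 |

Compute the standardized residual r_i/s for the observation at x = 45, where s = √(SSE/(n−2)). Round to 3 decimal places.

0.387

x=45: ŷ = 48 + 0.3·45 = 61.5; r = 62.1 − 61.5 = 0.6
x=65: ŷ = 48 + 0.3·65 = 67.5; r = 67 − 67.5 = -0.5
x=70: ŷ = 48 + 0.3·70 = 69; r = 68.4 − 69 = -0.6
x=75: ŷ = 48 + 0.3·75 = 70.5; r = 69 − 70.5 = -1.5
x=80: ŷ = 48 + 0.3·80 = 72; r = 74 − 72 = 2
SSE = 0.36 + 0.25 + 0.36 + 2.25 + 4 = 7.22
s = √(7.22/3) = 1.55134
r/s = 0.6 / 1.55134 = 0.387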